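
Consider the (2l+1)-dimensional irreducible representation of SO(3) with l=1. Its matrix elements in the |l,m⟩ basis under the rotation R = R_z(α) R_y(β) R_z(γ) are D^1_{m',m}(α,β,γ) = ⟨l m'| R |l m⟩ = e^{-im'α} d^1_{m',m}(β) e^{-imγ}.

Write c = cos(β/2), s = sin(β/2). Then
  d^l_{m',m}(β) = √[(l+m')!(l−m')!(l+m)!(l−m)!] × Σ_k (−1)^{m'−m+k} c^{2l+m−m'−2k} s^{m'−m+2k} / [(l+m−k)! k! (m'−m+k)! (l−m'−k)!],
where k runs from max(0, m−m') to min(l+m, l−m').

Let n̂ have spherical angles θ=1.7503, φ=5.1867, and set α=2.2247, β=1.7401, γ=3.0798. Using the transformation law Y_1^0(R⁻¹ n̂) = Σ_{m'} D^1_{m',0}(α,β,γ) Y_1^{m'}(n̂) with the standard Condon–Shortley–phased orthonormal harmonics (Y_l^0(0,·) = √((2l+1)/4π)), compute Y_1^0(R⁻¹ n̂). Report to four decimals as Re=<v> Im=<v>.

Re=-0.4516 Im=0.0000

Need the full column D^1_{m',0} for m'=−1..1 at α=2.2247, β=1.7401, γ=3.0798.
cos(β/2)=0.644788, sin(β/2)=0.764361
d^1_{-1,0}: single k=1 term ⇒ +0.696997;  D = -0.423976+0.553217i
d^1_{0,0}: k∈[0..1] ⇒ +0.415752 -0.584248 = -0.168496;  D = -0.168496+0.000000i
d^1_{1,0}: single k=0 term ⇒ -0.696997;  D = +0.423976+0.553217i
Y_1^{m'}(θ=1.7503,φ=5.1867) and Σ D·Y over m':
  (-0.4240+0.5532i)·(+0.1553+0.3024i)  (-0.1685+0.0000i)·(-0.0872+0.0000i)  (+0.4240+0.5532i)·(-0.1553+0.3024i)
Y_1^0(R⁻¹ n̂) = -0.451558+0.000000i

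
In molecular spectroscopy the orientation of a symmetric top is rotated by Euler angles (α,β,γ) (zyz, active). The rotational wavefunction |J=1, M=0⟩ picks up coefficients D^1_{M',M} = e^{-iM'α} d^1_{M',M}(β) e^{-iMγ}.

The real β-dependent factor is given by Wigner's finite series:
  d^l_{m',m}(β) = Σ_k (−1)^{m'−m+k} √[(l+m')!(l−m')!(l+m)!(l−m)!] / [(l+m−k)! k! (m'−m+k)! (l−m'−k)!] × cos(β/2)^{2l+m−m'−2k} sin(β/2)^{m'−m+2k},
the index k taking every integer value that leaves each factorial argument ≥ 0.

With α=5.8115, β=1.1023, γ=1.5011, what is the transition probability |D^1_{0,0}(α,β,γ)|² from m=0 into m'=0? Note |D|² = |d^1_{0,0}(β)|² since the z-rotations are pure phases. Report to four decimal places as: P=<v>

P=0.2039

Split into d^1_{0,0}(β=1.1023) × two z-phases.
With c≡cos(β/2)=0.851923 and s≡sin(β/2)=0.523667, N=[1·1·1·1]^{1/2}=1.000000
k: max(0,(0)−(0))=0 … min(1+(0),1−(0))=1
  k=0: (−1)^0·1.0000/(1)·0.8519^2·0.5237^0 = +0.725773
  k=1: (−1)^1·1.0000/(1)·0.8519^0·0.5237^2 = -0.274227
d^1_{0,0}(1.1023) = +0.725773 -0.274227 = +0.451545
|D^1_{0,0}|² = |d^1_{0,0}(β)|² = (+0.451545)² = 0.203893 (the z-rotation phases have unit modulus)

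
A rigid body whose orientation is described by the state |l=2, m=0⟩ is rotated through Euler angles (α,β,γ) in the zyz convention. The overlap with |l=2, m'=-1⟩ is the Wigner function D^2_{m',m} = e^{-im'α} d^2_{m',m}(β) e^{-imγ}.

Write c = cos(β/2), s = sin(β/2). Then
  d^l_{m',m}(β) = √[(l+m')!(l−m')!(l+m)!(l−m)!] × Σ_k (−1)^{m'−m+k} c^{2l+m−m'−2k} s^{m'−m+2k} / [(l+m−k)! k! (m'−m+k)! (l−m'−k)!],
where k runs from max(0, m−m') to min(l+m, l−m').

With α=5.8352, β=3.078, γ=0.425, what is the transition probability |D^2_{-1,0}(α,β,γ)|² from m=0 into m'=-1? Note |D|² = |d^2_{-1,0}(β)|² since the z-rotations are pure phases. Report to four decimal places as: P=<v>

First d^2_{-1,0}(β=3.078), then the phase factors e^{-i(-1)α} and e^{-i(0)γ}:
Half-angle: c=0.031791, s=0.999495. N=√(1·6·2·2)=4.898979
k∈{1,2} keeps every argument non-negative
  k=1: (−1)^0·4.8990/(2)·0.0318^3·0.9995^1 = +0.000079
  k=2: (−1)^1·4.8990/(2)·0.0318^1·0.9995^3 = -0.077754
d^2_{-1,0}(3.078) = +0.000079 -0.077754 = -0.077675
|D^2_{-1,0}|² = |d^2_{-1,0}(β)|² = (-0.077675)² = 0.006033 (the z-rotation phases have unit modulus)

P=0.0060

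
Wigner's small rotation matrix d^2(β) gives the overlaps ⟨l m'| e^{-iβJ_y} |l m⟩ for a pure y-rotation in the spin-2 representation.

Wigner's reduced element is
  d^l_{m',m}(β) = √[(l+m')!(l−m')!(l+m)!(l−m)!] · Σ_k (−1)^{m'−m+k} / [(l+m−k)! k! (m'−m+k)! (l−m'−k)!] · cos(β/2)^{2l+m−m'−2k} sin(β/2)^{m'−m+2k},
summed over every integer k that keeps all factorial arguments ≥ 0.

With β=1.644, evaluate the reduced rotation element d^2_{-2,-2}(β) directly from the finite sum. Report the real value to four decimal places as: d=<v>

d^2_{-2,-2}(β=1.644) via Wigner's sum:
With c≡cos(β/2)=0.680758 and s≡sin(β/2)=0.732509, N=[1·24·1·24]^{1/2}=24.000000
k∈{0} keeps every argument non-negative
  k=0: (−1)^0·24.0000/(24)·0.6808^4·0.7325^0 = +0.214768
d^2_{-2,-2}(1.644) = +0.214768

d=0.2148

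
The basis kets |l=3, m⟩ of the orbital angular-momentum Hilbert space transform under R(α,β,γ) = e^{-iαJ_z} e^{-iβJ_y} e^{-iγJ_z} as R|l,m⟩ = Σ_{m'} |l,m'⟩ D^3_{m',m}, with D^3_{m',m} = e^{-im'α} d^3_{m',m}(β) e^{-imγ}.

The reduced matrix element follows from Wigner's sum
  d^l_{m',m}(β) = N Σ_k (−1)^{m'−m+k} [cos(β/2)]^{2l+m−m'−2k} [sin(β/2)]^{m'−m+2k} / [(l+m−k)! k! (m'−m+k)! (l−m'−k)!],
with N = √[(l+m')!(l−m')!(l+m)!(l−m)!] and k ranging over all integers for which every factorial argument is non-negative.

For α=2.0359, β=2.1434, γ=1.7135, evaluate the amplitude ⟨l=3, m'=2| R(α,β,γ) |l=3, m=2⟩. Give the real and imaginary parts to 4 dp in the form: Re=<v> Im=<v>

Re=-0.0662 Im=0.1784

Split into d^3_{2,2}(β=2.1434) × two z-phases.
c=cos(2.1434/2)=0.478632, s=sin(2.1434/2)=0.878015; N=√[120·1·120·1]=120.000000
Admissible k: 0..1 (factorial args all ≥0)
  k=0: (−1)^0·120.0000/(120)·0.4786^6·0.8780^0 = +0.012023
  k=1: (−1)^1·120.0000/(24)·0.4786^4·0.8780^2 = -0.202294
d^3_{2,2}(2.1434) = +0.012023 -0.202294 = -0.190271
Phases: e^{-i·(2)·2.0359}=-0.597668+0.801744i, e^{-i·(2)·1.7135}=-0.959547+0.281548i ⇒ D=-0.066169+0.178395i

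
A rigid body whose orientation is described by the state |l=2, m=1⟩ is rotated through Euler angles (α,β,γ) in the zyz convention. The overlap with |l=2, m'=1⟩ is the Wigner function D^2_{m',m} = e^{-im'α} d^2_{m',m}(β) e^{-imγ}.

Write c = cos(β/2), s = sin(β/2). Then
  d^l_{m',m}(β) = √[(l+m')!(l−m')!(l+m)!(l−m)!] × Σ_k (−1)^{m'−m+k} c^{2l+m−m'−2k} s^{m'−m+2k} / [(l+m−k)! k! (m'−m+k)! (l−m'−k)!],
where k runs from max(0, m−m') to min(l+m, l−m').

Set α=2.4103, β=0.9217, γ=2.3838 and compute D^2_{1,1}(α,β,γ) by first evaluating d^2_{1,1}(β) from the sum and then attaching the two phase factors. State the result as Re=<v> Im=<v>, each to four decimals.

Re=0.0137 Im=0.1671

Split into d^2_{1,1}(β=0.9217) × two z-phases.
With c≡cos(β/2)=0.895675 and s≡sin(β/2)=0.444710, N=[6·1·6·1]^{1/2}=6.000000
k∈{0,1} keeps every argument non-negative
  k=0: (−1)^0·6.0000/(6)·0.8957^4·0.4447^0 = +0.643578
  k=1: (−1)^1·6.0000/(2)·0.8957^2·0.4447^2 = -0.475965
d^2_{1,1}(0.9217) = +0.643578 -0.475965 = +0.167613
Attach z-rotation phases: D = e^{-i(1)(2.4103)}·(+0.167613)·e^{-i(1)(2.3838)} = +0.013681+0.167054i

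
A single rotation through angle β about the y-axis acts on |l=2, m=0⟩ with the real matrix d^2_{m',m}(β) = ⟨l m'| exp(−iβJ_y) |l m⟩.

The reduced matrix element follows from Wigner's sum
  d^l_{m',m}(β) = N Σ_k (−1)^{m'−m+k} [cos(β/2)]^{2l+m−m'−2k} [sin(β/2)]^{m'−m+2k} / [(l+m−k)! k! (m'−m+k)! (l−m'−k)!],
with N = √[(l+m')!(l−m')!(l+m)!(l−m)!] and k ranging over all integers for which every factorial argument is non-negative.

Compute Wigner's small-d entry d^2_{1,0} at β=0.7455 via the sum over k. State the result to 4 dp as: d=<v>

d=-0.6104

d^2_{1,0}(β=0.7455) via Wigner's sum:
c=cos(0.7455/2)=0.931329, s=sin(0.7455/2)=0.364178; N=√[6·1·2·2]=4.898979
The bounds max(0,m−m')=0 and min(l+m,l−m')=1 give 2 terms
  k=0: (−1)^1·4.8990/(2)·0.9313^3·0.3642^1 = -0.720608
  k=1: (−1)^2·4.8990/(2)·0.9313^1·0.3642^3 = +0.110184
d^2_{1,0}(0.7455) = -0.720608 +0.110184 = -0.610424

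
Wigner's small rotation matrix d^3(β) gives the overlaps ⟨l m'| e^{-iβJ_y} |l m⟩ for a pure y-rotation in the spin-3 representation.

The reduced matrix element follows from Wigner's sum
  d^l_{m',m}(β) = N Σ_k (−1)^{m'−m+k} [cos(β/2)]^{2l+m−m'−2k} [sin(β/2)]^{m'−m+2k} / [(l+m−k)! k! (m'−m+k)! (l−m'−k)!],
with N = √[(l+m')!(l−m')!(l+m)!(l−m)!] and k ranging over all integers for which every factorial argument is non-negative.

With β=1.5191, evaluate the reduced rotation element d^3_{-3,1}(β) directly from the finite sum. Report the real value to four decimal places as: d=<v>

d^3_{-3,1}(β=1.5191) via Wigner's sum:
c=cos(1.5191/2)=0.725146, s=sin(1.5191/2)=0.688595; N=√[1·720·24·2]=185.903201
The bounds max(0,m−m')=4 and min(l+m,l−m')=4 give 1 term
  k=4: (−1)^0·185.9032/(48)·0.7251^2·0.6886^4 = +0.457881
d^3_{-3,1}(1.5191) = +0.457881

d=0.4579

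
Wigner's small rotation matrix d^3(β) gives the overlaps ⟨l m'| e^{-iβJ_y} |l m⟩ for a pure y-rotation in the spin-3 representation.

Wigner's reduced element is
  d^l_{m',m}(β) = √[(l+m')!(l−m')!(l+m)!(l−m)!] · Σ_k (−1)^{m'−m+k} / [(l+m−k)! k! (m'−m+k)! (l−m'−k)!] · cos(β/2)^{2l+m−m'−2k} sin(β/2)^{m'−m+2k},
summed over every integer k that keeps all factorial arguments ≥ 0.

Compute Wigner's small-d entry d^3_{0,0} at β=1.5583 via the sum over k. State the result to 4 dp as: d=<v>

d^3_{0,0}(β=1.5583) via Wigner's sum:
c=cos(1.5583/2)=0.711511, s=sin(1.5583/2)=0.702675; N=√[6·6·6·6]=36.000000
Admissible k: 0..3 (factorial args all ≥0)
  k=0: (−1)^0·36.0000/(36)·0.7115^6·0.7027^0 = +0.129745
  k=1: (−1)^1·36.0000/(4)·0.7115^4·0.7027^2 = -1.138880
  k=2: (−1)^2·36.0000/(4)·0.7115^2·0.7027^4 = +1.110769
  k=3: (−1)^3·36.0000/(36)·0.7115^0·0.7027^6 = -0.120372
d^3_{0,0}(1.5583) = +0.129745 -1.138880 +1.110769 -0.120372 = -0.018739

d=-0.0187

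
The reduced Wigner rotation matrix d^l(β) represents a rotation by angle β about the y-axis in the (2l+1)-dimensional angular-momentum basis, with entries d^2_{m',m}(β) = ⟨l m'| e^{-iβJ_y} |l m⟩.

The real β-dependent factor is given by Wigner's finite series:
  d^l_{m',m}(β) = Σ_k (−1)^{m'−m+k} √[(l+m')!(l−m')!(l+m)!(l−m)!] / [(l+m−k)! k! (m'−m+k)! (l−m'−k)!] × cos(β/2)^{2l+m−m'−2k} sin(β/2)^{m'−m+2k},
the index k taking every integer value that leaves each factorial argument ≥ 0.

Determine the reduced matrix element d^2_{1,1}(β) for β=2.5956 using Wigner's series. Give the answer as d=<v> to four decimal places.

d^2_{1,1}(β=2.5956) via Wigner's sum:
With c≡cos(β/2)=0.269618 and s≡sin(β/2)=0.962967, N=[6·1·6·1]^{1/2}=6.000000
Admissible k: 0..1 (factorial args all ≥0)
  k=0: (−1)^0·6.0000/(6)·0.2696^4·0.9630^0 = +0.005284
  k=1: (−1)^1·6.0000/(2)·0.2696^2·0.9630^2 = -0.202228
d^2_{1,1}(2.5956) = +0.005284 -0.202228 = -0.196944

d=-0.1969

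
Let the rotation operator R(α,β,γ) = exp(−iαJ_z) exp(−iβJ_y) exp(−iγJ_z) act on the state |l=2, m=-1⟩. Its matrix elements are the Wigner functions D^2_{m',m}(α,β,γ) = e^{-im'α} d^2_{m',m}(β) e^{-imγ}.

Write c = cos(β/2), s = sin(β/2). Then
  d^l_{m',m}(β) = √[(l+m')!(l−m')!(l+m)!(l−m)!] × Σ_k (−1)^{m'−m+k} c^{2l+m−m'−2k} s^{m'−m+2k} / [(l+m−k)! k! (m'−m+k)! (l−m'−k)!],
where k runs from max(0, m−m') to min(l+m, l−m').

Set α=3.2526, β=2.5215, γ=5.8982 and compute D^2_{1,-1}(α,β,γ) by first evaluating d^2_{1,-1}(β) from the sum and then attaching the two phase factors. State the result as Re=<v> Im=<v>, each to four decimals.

Re=0.5006 Im=-0.2709

First d^2_{1,-1}(β=2.5215), then the phase factors e^{-i(1)α} and e^{-i(-1)γ}:
c=cos(2.5215/2)=0.305103, s=sin(2.5215/2)=0.952319; N=√[6·1·1·6]=6.000000
k∈{0,1} keeps every argument non-negative
  k=0: (−1)^2·6.0000/(2)·0.3051^2·0.9523^2 = +0.253267
  k=1: (−1)^3·6.0000/(6)·0.3051^0·0.9523^4 = -0.822490
d^2_{1,-1}(2.5215) = +0.253267 -0.822490 = -0.569223
Attach z-rotation phases: D = e^{-i(1)(3.2526)}·(-0.569223)·e^{-i(-1)(5.8982)} = +0.500630-0.270896i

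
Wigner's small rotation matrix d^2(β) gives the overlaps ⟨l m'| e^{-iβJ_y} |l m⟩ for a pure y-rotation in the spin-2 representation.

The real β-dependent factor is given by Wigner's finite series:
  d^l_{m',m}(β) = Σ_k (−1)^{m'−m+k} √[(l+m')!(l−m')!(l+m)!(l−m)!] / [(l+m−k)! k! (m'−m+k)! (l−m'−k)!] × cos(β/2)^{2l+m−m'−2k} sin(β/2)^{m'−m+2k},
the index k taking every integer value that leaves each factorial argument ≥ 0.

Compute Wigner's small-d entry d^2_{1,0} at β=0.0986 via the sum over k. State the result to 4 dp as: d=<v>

d^2_{1,0}(β=0.0986) via Wigner's sum:
Half-angle: c=0.998785, s=0.049280. N=√(6·1·2·2)=4.898979
The bounds max(0,m−m')=0 and min(l+m,l−m')=1 give 2 terms
  k=0: (−1)^1·4.8990/(2)·0.9988^3·0.0493^1 = -0.120271
  k=1: (−1)^2·4.8990/(2)·0.9988^1·0.0493^3 = +0.000293
d^2_{1,0}(0.0986) = -0.120271 +0.000293 = -0.119979

d=-0.1200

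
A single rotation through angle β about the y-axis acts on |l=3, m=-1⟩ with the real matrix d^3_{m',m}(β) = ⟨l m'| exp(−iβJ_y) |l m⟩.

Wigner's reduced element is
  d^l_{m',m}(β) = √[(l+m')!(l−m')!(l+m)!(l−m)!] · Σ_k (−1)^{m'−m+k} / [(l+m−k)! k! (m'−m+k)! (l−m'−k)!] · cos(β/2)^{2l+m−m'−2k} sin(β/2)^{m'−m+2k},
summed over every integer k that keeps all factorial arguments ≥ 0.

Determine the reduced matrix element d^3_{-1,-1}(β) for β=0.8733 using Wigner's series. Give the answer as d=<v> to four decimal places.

d=-0.2535

d^3_{-1,-1}(β=0.8733) via Wigner's sum:
With c≡cos(β/2)=0.906173 and s≡sin(β/2)=0.422906, N=[2·24·2·24]^{1/2}=48.000000
k: max(0,(-1)−(-1))=0 … min(3+(-1),3−(-1))=2
  k=0: (−1)^0·48.0000/(48)·0.9062^6·0.4229^0 = +0.553692
  k=1: (−1)^1·48.0000/(6)·0.9062^4·0.4229^2 = -0.964769
  k=2: (−1)^2·48.0000/(8)·0.9062^2·0.4229^4 = +0.157598
d^3_{-1,-1}(0.8733) = +0.553692 -0.964769 +0.157598 = -0.253480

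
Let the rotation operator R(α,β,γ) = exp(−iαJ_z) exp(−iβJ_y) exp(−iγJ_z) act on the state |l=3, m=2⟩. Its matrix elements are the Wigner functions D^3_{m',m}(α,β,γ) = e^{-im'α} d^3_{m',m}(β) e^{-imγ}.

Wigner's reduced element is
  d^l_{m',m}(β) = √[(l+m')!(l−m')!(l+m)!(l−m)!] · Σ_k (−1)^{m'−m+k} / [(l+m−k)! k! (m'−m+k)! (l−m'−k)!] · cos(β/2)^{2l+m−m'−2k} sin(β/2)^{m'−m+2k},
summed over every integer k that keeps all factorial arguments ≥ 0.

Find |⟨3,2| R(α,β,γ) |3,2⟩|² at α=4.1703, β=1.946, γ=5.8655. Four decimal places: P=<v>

P=0.0967

D^3_{2,2}(4.1703,1.946,5.8655) = e^{-i·2·4.1703}·d^3_{2,2}(1.946)·e^{-i·2·5.8655}. Compute d first:
c=cos(1.946/2)=0.562822, s=sin(1.946/2)=0.826578; N=√[120·1·120·1]=120.000000
k∈{0,1} keeps every argument non-negative
  k=0: (−1)^0·120.0000/(120)·0.5628^6·0.8266^0 = +0.031785
  k=1: (−1)^1·120.0000/(24)·0.5628^4·0.8266^2 = -0.342786
d^3_{2,2}(1.946) = +0.031785 -0.342786 = -0.311000
|D^3_{2,2}|² = |d^3_{2,2}(β)|² = (-0.311000)² = 0.096721 (the z-rotation phases have unit modulus)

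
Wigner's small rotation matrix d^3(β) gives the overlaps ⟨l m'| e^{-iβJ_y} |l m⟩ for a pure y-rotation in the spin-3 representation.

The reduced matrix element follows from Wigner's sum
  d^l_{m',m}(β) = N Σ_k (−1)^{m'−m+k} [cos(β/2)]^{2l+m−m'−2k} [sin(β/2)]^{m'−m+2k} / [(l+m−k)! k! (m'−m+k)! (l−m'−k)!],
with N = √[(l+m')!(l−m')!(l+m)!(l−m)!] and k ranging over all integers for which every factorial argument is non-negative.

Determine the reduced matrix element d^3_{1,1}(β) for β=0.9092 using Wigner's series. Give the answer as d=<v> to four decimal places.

d=-0.2990

d^3_{1,1}(β=0.9092) via Wigner's sum:
c=cos(0.9092/2)=0.898437, s=sin(0.9092/2)=0.439103; N=√[24·2·24·2]=48.000000
The bounds max(0,m−m')=0 and min(l+m,l−m')=2 give 3 terms
  k=0: (−1)^0·48.0000/(48)·0.8984^6·0.4391^0 = +0.525926
  k=1: (−1)^1·48.0000/(6)·0.8984^4·0.4391^2 = -1.005016
  k=2: (−1)^2·48.0000/(8)·0.8984^2·0.4391^4 = +0.180049
d^3_{1,1}(0.9092) = +0.525926 -1.005016 +0.180049 = -0.299040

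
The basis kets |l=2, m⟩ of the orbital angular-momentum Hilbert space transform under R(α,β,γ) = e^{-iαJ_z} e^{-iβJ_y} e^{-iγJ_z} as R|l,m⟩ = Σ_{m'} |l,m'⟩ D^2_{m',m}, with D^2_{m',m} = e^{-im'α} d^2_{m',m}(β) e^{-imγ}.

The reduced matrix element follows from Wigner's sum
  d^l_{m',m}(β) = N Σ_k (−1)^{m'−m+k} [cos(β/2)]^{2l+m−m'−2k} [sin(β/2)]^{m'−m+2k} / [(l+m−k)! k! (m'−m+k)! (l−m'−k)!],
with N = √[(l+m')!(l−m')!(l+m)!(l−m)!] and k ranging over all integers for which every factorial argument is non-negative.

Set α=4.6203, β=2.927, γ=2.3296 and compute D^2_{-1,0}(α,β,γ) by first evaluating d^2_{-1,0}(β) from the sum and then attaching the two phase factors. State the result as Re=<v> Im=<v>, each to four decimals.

Re=0.0234 Im=0.2537

Split into d^2_{-1,0}(β=2.927) × two z-phases.
c=cos(2.927/2)=0.107091, s=sin(2.927/2)=0.994249; N=√[1·6·2·2]=4.898979
The bounds max(0,m−m')=1 and min(l+m,l−m')=2 give 2 terms
  k=1: (−1)^0·4.8990/(2)·0.1071^3·0.9942^1 = +0.002991
  k=2: (−1)^1·4.8990/(2)·0.1071^1·0.9942^3 = -0.257818
d^2_{-1,0}(2.927) = +0.002991 -0.257818 = -0.254827
D = (-0.091959-0.995763i)·(-0.254827)·(+1.000000+0.000000i) = +0.023434+0.253747i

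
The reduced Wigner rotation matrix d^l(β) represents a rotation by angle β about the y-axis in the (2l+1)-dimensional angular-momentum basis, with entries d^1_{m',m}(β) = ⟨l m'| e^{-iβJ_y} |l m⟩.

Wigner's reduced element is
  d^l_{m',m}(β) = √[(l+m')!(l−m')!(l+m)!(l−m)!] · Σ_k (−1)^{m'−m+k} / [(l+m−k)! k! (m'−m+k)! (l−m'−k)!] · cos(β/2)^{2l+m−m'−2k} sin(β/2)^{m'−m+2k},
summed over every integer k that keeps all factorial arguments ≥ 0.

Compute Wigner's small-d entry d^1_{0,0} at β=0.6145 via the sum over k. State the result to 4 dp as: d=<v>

d=0.8171

d^1_{0,0}(β=0.6145) via Wigner's sum:
c=cos(0.6145/2)=0.953169, s=sin(0.6145/2)=0.302439; N=√[1·1·1·1]=1.000000
k∈{0,1} keeps every argument non-negative
  k=0: (−1)^0·1.0000/(1)·0.9532^2·0.3024^0 = +0.908531
  k=1: (−1)^1·1.0000/(1)·0.9532^0·0.3024^2 = -0.091469
d^1_{0,0}(0.6145) = +0.908531 -0.091469 = +0.817062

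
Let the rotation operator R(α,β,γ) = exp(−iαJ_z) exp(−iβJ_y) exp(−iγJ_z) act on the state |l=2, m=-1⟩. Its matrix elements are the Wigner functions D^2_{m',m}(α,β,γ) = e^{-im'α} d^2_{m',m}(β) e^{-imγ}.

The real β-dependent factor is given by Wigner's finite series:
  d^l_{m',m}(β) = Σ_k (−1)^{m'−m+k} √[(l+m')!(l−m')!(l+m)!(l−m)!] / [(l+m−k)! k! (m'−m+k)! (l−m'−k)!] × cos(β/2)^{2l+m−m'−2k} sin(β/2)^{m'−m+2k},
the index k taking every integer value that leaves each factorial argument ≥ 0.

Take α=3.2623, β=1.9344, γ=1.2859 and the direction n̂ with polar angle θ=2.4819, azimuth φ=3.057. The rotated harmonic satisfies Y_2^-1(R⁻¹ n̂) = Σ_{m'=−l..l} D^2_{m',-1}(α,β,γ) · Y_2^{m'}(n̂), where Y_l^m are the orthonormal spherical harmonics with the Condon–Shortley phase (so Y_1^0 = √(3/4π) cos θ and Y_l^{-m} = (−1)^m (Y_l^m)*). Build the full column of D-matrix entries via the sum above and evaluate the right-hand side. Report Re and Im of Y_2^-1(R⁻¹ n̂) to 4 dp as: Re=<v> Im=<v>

Re=0.0180 Im=0.3506

Need the full column D^2_{m',-1} for m'=−2..2 at α=3.2623, β=1.9344, γ=1.2859.
cos(β/2)=0.567607, sin(β/2)=0.823300
d^2_{-2,-1}: single k=1 term ⇒ +0.301114;  D = +0.013089+0.300830i
d^2_{-1,-1}: k∈[0..1] ⇒ +0.103798 -0.655138 = -0.551339;  D = +0.090118+0.543924i
d^2_{0,-1}: k∈[0..1] ⇒ -0.368788 +0.775885 = +0.407097;  D = +0.114418+0.390687i
d^2_{1,-1}: k∈[0..1] ⇒ +0.655138 -0.459443 = +0.195695;  D = -0.077216-0.179817i
d^2_{2,-1}: single k=0 term ⇒ -0.633507;  D = -0.318240-0.547772i
Y_2^{m'}(θ=2.4819,φ=3.057) and Σ D·Y over m':
  (+0.0131+0.3008i)·(+0.1430+0.0244i)  (+0.0901+0.5439i)·(+0.3728+0.0316i)  (+0.1144+0.3907i)·(+0.2754+0.0000i)  (-0.0772-0.1798i)·(-0.3728+0.0316i)  (-0.3182-0.5478i)·(+0.1430-0.0244i)
Y_2^-1(R⁻¹ n̂) = +0.018006+0.350580i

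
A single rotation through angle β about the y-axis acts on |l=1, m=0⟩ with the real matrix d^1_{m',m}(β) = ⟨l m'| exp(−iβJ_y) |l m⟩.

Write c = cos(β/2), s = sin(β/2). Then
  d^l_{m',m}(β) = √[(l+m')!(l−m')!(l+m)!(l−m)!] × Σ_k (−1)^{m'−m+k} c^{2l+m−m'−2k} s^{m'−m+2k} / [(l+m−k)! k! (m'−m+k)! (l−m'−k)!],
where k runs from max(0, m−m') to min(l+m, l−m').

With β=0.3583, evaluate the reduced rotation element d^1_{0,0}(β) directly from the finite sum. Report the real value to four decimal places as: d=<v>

d^1_{0,0}(β=0.3583) via Wigner's sum:
With c≡cos(β/2)=0.983996 and s≡sin(β/2)=0.178193, N=[1·1·1·1]^{1/2}=1.000000
Admissible k: 0..1 (factorial args all ≥0)
  k=0: (−1)^0·1.0000/(1)·0.9840^2·0.1782^0 = +0.968247
  k=1: (−1)^1·1.0000/(1)·0.9840^0·0.1782^2 = -0.031753
d^1_{0,0}(0.3583) = +0.968247 -0.031753 = +0.936494

d=0.9365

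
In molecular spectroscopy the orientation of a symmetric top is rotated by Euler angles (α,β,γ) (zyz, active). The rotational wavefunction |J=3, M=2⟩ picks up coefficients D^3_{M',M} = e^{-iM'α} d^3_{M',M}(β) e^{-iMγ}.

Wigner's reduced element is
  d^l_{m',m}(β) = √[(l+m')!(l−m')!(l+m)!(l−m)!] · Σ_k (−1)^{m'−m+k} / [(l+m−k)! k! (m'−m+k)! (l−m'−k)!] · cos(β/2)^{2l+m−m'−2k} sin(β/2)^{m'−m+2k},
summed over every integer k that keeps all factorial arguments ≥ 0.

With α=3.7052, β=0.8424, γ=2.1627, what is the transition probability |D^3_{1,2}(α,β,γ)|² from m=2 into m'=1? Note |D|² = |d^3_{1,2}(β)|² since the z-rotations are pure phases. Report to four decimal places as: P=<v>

P=0.2400

D^3_{1,2}(3.7052,0.8424,2.1627) = e^{-i·1·3.7052}·d^3_{1,2}(0.8424)·e^{-i·2·2.1627}. Compute d first:
Half-angle: c=0.912599, s=0.408856. N=√(24·2·120·1)=75.894664
Admissible k: 1..2 (factorial args all ≥0)
  k=1: (−1)^0·75.8947/(24)·0.9126^5·0.4089^1 = +0.818408
  k=2: (−1)^1·75.8947/(12)·0.9126^3·0.4089^3 = -0.328534
d^3_{1,2}(0.8424) = +0.818408 -0.328534 = +0.489874
|D^3_{1,2}|² = |d^3_{1,2}(β)|² = (+0.489874)² = 0.239977 (the z-rotation phases have unit modulus)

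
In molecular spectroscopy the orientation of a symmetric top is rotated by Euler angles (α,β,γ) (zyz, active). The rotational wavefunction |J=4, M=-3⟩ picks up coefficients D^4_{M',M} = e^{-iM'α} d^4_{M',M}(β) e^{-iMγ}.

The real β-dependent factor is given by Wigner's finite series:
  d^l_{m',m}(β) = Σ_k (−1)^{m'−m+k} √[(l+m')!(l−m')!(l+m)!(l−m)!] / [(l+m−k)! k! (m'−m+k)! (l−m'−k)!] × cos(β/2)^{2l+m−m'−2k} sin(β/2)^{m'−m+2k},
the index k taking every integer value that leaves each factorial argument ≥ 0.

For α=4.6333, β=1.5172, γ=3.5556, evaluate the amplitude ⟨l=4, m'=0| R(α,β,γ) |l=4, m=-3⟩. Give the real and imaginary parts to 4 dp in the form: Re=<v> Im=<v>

D^4_{0,-3}(4.6333,1.5172,3.5556) = e^{-i·0·4.6333}·d^4_{0,-3}(1.5172)·e^{-i·-3·3.5556}. Compute d first:
Half-angle: c=0.725800, s=0.687906. N=√(24·24·1·5040)=1703.830978
The bounds max(0,m−m')=0 and min(l+m,l−m')=1 give 2 terms
  k=0: (−1)^3·1703.8310/(144)·0.7258^5·0.6879^3 = -0.775775
  k=1: (−1)^4·1703.8310/(144)·0.7258^3·0.6879^5 = +0.696883
d^4_{0,-3}(1.5172) = -0.775775 +0.696883 = -0.078891
Attach z-rotation phases: D = e^{-i(0)(4.6333)}·(-0.078891)·e^{-i(-3)(3.5556)} = +0.025473+0.074666i

Re=0.0255 Im=0.0747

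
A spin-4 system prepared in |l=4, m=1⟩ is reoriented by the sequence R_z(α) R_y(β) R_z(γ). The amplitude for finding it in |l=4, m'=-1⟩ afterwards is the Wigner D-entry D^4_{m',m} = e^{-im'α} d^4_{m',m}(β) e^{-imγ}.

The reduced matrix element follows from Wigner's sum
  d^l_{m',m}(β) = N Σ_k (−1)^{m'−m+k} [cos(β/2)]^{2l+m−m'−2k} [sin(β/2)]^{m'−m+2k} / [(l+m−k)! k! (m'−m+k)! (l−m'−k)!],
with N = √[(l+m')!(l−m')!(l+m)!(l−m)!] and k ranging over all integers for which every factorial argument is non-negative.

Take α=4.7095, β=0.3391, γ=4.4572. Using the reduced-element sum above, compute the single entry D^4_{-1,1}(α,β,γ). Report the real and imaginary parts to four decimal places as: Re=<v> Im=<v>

D^4_{-1,1}(4.7095,0.3391,4.4572) = e^{-i·-1·4.7095}·d^4_{-1,1}(0.3391)·e^{-i·1·4.4572}. Compute d first:
Half-angle: c=0.985661, s=0.168739. N=√(6·120·120·6)=720.000000
Admissible k: 2..5 (factorial args all ≥0)
  k=2: (−1)^0·720.0000/(72)·0.9857^6·0.1687^2 = +0.261093
  k=3: (−1)^1·720.0000/(24)·0.9857^4·0.1687^4 = -0.022956
  k=4: (−1)^2·720.0000/(48)·0.9857^2·0.1687^6 = +0.000336
  k=5: (−1)^3·720.0000/(720)·0.9857^0·0.1687^8 = -0.000001
d^4_{-1,1}(0.3391) = +0.261093 -0.022956 +0.000336 -0.000001 = +0.238473
Phases: e^{-i·(-1)·4.7095}=-0.002889-0.999996i, e^{-i·(1)·4.4572}=-0.252428+0.967616i ⇒ D=+0.230923+0.059530i

Re=0.2309 Im=0.0595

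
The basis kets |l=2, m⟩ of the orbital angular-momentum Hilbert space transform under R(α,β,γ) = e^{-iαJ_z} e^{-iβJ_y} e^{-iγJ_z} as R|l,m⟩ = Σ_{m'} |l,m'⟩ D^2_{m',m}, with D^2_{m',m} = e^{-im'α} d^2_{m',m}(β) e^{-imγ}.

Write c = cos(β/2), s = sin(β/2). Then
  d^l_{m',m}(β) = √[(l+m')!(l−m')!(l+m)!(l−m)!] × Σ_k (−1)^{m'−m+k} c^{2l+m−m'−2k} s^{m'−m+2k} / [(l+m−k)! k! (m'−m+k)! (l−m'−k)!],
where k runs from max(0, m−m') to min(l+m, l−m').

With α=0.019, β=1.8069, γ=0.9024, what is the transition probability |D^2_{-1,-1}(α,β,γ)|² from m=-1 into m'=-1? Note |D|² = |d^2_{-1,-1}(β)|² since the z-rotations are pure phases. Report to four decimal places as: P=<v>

P=0.3161

First d^2_{-1,-1}(β=1.8069), then the phase factors e^{-i(-1)α} and e^{-i(-1)γ}:
Half-angle: c=0.618904, s=0.785467. N=√(1·6·1·6)=6.000000
The bounds max(0,m−m')=0 and min(l+m,l−m')=1 give 2 terms
  k=0: (−1)^0·6.0000/(6)·0.6189^4·0.7855^0 = +0.146721
  k=1: (−1)^1·6.0000/(2)·0.6189^2·0.7855^2 = -0.708962
d^2_{-1,-1}(1.8069) = +0.146721 -0.708962 = -0.562241
|D^2_{-1,-1}|² = |d^2_{-1,-1}(β)|² = (-0.562241)² = 0.316115 (the z-rotation phases have unit modulus)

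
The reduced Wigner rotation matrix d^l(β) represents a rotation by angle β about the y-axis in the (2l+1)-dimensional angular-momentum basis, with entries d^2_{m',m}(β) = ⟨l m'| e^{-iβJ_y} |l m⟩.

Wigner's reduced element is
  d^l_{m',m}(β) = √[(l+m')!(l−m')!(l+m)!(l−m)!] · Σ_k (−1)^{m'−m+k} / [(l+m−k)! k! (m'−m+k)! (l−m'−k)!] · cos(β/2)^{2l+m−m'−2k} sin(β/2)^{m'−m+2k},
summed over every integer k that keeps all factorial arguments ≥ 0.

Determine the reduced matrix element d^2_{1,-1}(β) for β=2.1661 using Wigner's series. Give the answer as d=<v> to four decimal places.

d^2_{1,-1}(β=2.1661) via Wigner's sum:
Half-angle: c=0.468636, s=0.883391. N=√(6·1·1·6)=6.000000
k: max(0,(-1)−(1))=0 … min(2+(-1),2−(1))=1
  k=0: (−1)^2·6.0000/(2)·0.4686^2·0.8834^2 = +0.514161
  k=1: (−1)^3·6.0000/(6)·0.4686^0·0.8834^4 = -0.608993
d^2_{1,-1}(2.1661) = +0.514161 -0.608993 = -0.094832

d=-0.0948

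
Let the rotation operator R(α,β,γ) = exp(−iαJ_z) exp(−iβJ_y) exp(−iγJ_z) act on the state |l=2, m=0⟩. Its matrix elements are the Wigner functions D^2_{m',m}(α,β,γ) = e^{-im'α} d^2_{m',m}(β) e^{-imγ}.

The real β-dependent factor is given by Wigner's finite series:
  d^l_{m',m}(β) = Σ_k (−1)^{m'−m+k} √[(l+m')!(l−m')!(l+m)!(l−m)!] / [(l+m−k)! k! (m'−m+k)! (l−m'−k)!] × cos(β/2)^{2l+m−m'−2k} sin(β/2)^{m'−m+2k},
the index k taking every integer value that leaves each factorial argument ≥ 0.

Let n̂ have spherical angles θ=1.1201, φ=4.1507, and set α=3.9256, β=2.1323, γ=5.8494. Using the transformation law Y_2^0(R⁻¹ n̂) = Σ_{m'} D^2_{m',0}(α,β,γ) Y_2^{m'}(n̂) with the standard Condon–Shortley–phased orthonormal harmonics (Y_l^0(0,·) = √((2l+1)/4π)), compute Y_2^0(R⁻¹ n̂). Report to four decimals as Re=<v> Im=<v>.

Need the full column D^2_{m',0} for m'=−2..2 at α=3.9256, β=2.1323, γ=5.8494.
cos(β/2)=0.483498, sin(β/2)=0.875346
d^2_{-2,0}: single k=2 term ⇒ +0.438757;  D = +0.001220+0.438755i
d^2_{-1,0}: k∈[1..2] ⇒ +0.242348 -0.794344 = -0.551997;  D = +0.390863+0.389777i
d^2_{0,0}: k∈[0..2] ⇒ +0.054649 -0.716487 +0.587108 = -0.074730;  D = -0.074730+0.000000i
d^2_{1,0}: k∈[0..1] ⇒ -0.242348 +0.794344 = +0.551997;  D = -0.390863+0.389777i
d^2_{2,0}: single k=0 term ⇒ +0.438757;  D = +0.001220-0.438755i
Y_2^{m'}(θ=1.1201,φ=4.1507) and Σ D·Y over m':
  (+0.0012+0.4388i)·(-0.1354-0.2822i)  (+0.3909+0.3898i)·(-0.1613+0.2564i)  (-0.0747+0.0000i)·(-0.1359+0.0000i)  (-0.3909+0.3898i)·(+0.1613+0.2564i)  (+0.0012-0.4388i)·(-0.1354+0.2822i)
Y_2^0(R⁻¹ n̂) = -0.068544+0.000000i

Re=-0.0685 Im=0.0000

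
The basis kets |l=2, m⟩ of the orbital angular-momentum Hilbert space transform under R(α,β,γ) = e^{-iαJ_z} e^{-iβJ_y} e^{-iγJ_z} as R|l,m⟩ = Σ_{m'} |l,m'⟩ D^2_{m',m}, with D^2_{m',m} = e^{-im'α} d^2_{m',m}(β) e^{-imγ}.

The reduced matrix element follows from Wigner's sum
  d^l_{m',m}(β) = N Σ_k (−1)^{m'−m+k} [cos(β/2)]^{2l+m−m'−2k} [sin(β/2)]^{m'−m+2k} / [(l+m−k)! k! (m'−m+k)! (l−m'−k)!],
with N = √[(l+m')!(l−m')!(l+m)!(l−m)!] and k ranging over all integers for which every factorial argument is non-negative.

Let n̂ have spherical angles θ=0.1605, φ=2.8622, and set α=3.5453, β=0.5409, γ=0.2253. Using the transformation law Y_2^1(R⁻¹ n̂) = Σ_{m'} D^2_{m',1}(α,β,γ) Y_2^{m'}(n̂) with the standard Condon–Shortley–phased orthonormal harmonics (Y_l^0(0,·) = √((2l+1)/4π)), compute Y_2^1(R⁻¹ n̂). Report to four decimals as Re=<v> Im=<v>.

Need the full column D^2_{m',1} for m'=−2..2 at α=3.5453, β=0.5409, γ=0.2253.
cos(β/2)=0.963651, sin(β/2)=0.267165
d^2_{-2,1}: single k=3 term ⇒ +0.036753;  D = +0.030700+0.020206i
d^2_{-1,1}: k∈[2..3] ⇒ +0.198847 -0.005095 = +0.193753;  D = -0.190677-0.034384i
d^2_{0,1}: k∈[1..2] ⇒ +0.585618 -0.045013 = +0.540605;  D = +0.526943-0.120771i
d^2_{1,1}: k∈[0..1] ⇒ +0.862340 -0.198847 = +0.663493;  D = -0.536508+0.390361i
d^2_{2,1}: single k=0 term ⇒ -0.478155;  D = -0.245050+0.410589i
Y_2^{m'}(θ=0.1605,φ=2.8622) and Σ D·Y over m':
  (+0.0307+0.0202i)·(+0.0084+0.0052i)  (-0.1907-0.0344i)·(-0.1171-0.0336i)  (+0.5269-0.1208i)·(+0.6066+0.0000i)  (-0.5365+0.3904i)·(+0.1171-0.0336i)  (-0.2450+0.4106i)·(+0.0084-0.0052i)
Y_2^1(R⁻¹ n̂) = +0.291352+0.005983i

Re=0.2914 Im=0.0060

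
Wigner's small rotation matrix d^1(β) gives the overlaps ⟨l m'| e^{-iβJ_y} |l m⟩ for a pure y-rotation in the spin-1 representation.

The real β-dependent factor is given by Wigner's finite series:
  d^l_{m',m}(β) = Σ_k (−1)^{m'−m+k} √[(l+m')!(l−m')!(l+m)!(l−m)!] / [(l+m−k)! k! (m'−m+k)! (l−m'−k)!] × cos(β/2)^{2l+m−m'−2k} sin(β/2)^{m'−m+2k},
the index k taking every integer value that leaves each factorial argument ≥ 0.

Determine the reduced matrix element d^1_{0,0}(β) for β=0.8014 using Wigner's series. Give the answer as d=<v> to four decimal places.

d^1_{0,0}(β=0.8014) via Wigner's sum:
Half-angle: c=0.920788, s=0.390063. N=√(1·1·1·1)=1.000000
k∈{0,1} keeps every argument non-negative
  k=0: (−1)^0·1.0000/(1)·0.9208^2·0.3901^0 = +0.847851
  k=1: (−1)^1·1.0000/(1)·0.9208^0·0.3901^2 = -0.152149
d^1_{0,0}(0.8014) = +0.847851 -0.152149 = +0.695702

d=0.6957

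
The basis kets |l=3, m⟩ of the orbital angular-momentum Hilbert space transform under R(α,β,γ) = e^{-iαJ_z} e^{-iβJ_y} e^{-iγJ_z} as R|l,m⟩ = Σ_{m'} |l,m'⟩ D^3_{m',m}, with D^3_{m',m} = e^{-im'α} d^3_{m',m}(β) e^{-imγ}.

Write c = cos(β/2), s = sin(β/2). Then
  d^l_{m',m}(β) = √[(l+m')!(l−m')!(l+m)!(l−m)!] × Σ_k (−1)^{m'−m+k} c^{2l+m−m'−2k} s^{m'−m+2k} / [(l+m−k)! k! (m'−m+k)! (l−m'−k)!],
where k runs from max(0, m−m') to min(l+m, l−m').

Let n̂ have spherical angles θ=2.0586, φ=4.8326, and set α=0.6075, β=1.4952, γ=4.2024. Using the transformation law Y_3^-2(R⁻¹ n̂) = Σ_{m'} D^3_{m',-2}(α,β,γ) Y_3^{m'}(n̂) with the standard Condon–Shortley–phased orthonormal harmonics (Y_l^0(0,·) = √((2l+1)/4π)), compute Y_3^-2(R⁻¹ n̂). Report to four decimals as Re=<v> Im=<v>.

Re=0.1651 Im=0.3265

Need the full column D^3_{m',-2} for m'=−3..3 at α=0.6075, β=1.4952, γ=4.2024.
cos(β/2)=0.733323, sin(β/2)=0.679881
d^3_{-3,-2}: single k=1 term ⇒ +0.353170;  D = -0.245416-0.253969i
d^3_{-2,-2}: k∈[0..1] ⇒ +0.155514 -0.668369 = -0.512854;  D = +0.503132+0.099385i
d^3_{-1,-2}: k∈[0..1] ⇒ -0.455941 +0.783815 = +0.327874;  D = -0.300376+0.131438i
d^3_{0,-2}: k∈[0..1] ⇒ +0.732161 -0.629335 = +0.102826;  D = -0.053818+0.087618i
d^3_{1,-2}: k∈[0..1] ⇒ -0.783815 +0.336867 = -0.446948;  D = -0.025320-0.446230i
d^3_{2,-2}: k∈[0..1] ⇒ +0.574502 -0.098763 = +0.475738;  D = +0.293252+0.374606i
d^3_{3,-2}: single k=0 term ⇒ -0.260936;  D = -0.249350-0.076891i
Y_3^{m'}(θ=2.0586,φ=4.8326) and Σ D·Y over m':
  (-0.2454-0.2540i)·(-0.1015-0.2691i)  (+0.5031+0.0994i)·(+0.3630-0.0890i)  (-0.3004+0.1314i)·(+0.0034+0.0279i)  (-0.0538+0.0876i)·(+0.3326+0.0000i)  (-0.0253-0.4462i)·(-0.0034+0.0279i)  (+0.2933+0.3746i)·(+0.3630+0.0890i)  (-0.2494-0.0769i)·(+0.1015-0.2691i)
Y_3^-2(R⁻¹ n̂) = +0.165124+0.326511i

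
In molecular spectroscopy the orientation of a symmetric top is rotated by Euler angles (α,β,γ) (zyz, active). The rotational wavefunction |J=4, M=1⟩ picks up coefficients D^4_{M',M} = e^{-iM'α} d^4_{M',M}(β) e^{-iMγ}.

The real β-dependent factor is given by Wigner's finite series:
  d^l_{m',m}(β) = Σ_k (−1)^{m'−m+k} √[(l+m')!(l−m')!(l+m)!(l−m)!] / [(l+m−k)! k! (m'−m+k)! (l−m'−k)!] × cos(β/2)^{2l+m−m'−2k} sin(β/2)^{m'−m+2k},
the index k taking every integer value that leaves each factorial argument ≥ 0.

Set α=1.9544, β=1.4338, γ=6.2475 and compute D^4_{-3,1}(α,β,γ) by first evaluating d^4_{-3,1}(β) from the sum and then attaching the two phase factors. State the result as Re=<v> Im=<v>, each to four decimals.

First d^4_{-3,1}(β=1.4338), then the phase factors e^{-i(-3)α} and e^{-i(1)γ}:
With c≡cos(β/2)=0.753846 and s≡sin(β/2)=0.657051, N=[1·5040·120·6]^{1/2}=1904.940944
Admissible k: 4..5 (factorial args all ≥0)
  k=4: (−1)^0·1904.9409/(144)·0.7538^4·0.6571^4 = +0.796244
  k=5: (−1)^1·1904.9409/(240)·0.7538^2·0.6571^6 = -0.362936
d^4_{-3,1}(1.4338) = +0.796244 -0.362936 = +0.433308
Attach z-rotation phases: D = e^{-i(-3)(1.9544)}·(+0.433308)·e^{-i(1)(6.2475)} = +0.401703-0.162452i

Re=0.4017 Im=-0.1625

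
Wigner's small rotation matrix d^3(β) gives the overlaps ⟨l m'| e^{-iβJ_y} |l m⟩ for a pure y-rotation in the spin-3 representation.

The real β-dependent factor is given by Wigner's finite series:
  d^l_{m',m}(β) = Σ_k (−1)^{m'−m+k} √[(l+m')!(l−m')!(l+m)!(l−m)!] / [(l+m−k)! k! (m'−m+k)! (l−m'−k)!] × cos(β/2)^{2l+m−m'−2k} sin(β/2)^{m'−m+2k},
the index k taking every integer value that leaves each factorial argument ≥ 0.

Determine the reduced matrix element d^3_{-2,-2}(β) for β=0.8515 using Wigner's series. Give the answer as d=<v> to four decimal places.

d=-0.0161

d^3_{-2,-2}(β=0.8515) via Wigner's sum:
c=cos(0.8515/2)=0.910729, s=sin(0.8515/2)=0.413004; N=√[1·120·1·120]=120.000000
k∈{0,1} keeps every argument non-negative
  k=0: (−1)^0·120.0000/(120)·0.9107^6·0.4130^0 = +0.570605
  k=1: (−1)^1·120.0000/(24)·0.9107^4·0.4130^2 = -0.586726
d^3_{-2,-2}(0.8515) = +0.570605 -0.586726 = -0.016121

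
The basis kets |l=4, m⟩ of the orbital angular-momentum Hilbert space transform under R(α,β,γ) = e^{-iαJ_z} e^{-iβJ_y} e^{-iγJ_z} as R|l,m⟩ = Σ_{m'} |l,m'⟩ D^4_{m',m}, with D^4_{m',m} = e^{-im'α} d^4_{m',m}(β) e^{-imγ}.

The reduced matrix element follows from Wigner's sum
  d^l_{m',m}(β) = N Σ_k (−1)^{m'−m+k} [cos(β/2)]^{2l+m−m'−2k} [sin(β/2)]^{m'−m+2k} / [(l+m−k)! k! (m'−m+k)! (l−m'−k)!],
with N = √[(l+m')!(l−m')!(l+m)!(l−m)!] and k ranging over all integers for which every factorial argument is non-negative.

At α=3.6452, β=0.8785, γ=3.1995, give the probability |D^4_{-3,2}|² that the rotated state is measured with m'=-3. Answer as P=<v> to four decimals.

P=0.0115

Split into d^4_{-3,2}(β=0.8785) × two z-phases.
Half-angle: c=0.905071, s=0.425261. N=√(1·5040·720·2)=2693.993318
k: max(0,(2)−(-3))=5 … min(4+(2),4−(-3))=6
  k=5: (−1)^0·2693.9933/(240)·0.9051^3·0.4253^5 = +0.115747
  k=6: (−1)^1·2693.9933/(720)·0.9051^1·0.4253^7 = -0.008518
d^4_{-3,2}(0.8785) = +0.115747 -0.008518 = +0.107229
|D^4_{-3,2}|² = |d^4_{-3,2}(β)|² = (+0.107229)² = 0.011498 (the z-rotation phases have unit modulus)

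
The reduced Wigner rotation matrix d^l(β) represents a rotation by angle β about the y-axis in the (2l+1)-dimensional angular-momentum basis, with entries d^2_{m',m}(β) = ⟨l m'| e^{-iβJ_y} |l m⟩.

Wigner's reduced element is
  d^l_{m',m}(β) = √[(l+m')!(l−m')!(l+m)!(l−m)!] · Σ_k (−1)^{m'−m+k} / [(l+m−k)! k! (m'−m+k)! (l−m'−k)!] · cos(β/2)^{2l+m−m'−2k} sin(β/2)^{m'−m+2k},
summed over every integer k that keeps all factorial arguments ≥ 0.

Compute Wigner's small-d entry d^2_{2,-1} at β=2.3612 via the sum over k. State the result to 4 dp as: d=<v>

d=-0.6018

d^2_{2,-1}(β=2.3612) via Wigner's sum:
With c≡cos(β/2)=0.380370 and s≡sin(β/2)=0.924834, N=[24·1·1·6]^{1/2}=12.000000
Admissible k: 0..0 (factorial args all ≥0)
  k=0: (−1)^3·12.0000/(6)·0.3804^1·0.9248^3 = -0.601767
d^2_{2,-1}(2.3612) = -0.601767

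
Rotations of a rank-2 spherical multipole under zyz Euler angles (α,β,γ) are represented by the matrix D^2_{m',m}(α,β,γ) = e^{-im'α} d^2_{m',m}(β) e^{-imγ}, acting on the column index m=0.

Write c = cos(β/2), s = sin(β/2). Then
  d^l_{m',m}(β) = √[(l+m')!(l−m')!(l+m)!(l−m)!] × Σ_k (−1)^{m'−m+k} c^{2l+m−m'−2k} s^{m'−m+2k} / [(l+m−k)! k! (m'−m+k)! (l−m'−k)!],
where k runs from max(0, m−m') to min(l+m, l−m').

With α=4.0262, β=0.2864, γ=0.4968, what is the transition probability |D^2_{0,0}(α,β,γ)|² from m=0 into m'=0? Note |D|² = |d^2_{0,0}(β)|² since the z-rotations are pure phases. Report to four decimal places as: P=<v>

P=0.7749

D^2_{0,0}(4.0262,0.2864,0.4968) = e^{-i·0·4.0262}·d^2_{0,0}(0.2864)·e^{-i·0·0.4968}. Compute d first:
c=cos(0.2864/2)=0.989764, s=sin(0.2864/2)=0.142711; N=√[2·2·2·2]=4.000000
k: max(0,(0)−(0))=0 … min(2+(0),2−(0))=2
  k=0: (−1)^0·4.0000/(4)·0.9898^4·0.1427^0 = +0.959682
  k=1: (−1)^1·4.0000/(1)·0.9898^2·0.1427^2 = -0.079807
  k=2: (−1)^2·4.0000/(4)·0.9898^0·0.1427^4 = +0.000415
d^2_{0,0}(0.2864) = +0.959682 -0.079807 +0.000415 = +0.880290
|D^2_{0,0}|² = |d^2_{0,0}(β)|² = (+0.880290)² = 0.774911 (the z-rotation phases have unit modulus)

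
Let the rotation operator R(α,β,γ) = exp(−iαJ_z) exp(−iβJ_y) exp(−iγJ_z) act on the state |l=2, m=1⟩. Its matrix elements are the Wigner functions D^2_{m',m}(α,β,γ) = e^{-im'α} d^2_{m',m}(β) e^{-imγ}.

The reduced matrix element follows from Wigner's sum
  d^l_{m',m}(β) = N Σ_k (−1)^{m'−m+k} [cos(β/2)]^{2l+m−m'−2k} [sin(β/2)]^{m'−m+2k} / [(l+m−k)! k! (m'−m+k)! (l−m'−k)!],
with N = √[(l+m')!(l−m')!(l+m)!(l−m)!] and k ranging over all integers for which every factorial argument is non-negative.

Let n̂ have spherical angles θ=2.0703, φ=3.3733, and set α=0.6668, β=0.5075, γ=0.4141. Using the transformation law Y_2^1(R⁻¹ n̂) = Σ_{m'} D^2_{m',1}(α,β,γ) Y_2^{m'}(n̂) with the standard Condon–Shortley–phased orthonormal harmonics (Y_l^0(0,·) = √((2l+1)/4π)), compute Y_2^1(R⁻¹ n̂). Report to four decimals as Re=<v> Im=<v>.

Re=-0.1711 Im=0.3267

Need the full column D^2_{m',1} for m'=−2..2 at α=0.6668, β=0.5075, γ=0.4141.
cos(β/2)=0.967978, sin(β/2)=0.251036
d^2_{-2,1}: single k=3 term ⇒ +0.030627;  D = +0.018567+0.024357i
d^2_{-1,1}: k∈[2..3] ⇒ +0.177143 -0.003971 = +0.173171;  D = +0.167671+0.043296i
d^2_{0,1}: k∈[1..2] ⇒ +0.557708 -0.037510 = +0.520198;  D = +0.476231-0.209310i
d^2_{1,1}: k∈[0..1] ⇒ +0.877934 -0.177143 = +0.700791;  D = +0.329746-0.618365i
d^2_{2,1}: single k=0 term ⇒ -0.455367;  D = +0.080137+0.448260i
Y_2^{m'}(θ=2.0703,φ=3.3733) and Σ D·Y over m':
  (+0.0186+0.0244i)·(+0.2663-0.1331i)  (+0.1677+0.0433i)·(+0.3162-0.0746i)  (+0.4762-0.2093i)·(-0.0983+0.0000i)  (+0.3297-0.6184i)·(-0.3162-0.0746i)  (+0.0801+0.4483i)·(+0.2663+0.1331i)
Y_2^1(R⁻¹ n̂) = -0.171075+0.326687i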